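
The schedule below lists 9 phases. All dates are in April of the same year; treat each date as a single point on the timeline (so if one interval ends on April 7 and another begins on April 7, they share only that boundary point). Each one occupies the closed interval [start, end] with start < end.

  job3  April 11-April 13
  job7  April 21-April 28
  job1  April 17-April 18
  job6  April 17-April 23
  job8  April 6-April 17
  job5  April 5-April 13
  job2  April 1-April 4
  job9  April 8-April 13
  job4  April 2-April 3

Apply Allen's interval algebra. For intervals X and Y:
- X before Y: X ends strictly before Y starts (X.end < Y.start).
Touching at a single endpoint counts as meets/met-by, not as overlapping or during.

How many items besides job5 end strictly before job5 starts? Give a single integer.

Target job5 = [April 5, April 13].
job1 [April 17, April 18] → after → no.
job2 [April 1, April 4] → before → counts.
job3 [April 11, April 13] → finishes → no.
job4 [April 2, April 3] → before → counts.
job6 [April 17, April 23] → after → no.
job7 [April 21, April 28] → after → no.
job8 [April 6, April 17] → overlapped-by → no.
job9 [April 8, April 13] → finishes → no.
Total: 2.

2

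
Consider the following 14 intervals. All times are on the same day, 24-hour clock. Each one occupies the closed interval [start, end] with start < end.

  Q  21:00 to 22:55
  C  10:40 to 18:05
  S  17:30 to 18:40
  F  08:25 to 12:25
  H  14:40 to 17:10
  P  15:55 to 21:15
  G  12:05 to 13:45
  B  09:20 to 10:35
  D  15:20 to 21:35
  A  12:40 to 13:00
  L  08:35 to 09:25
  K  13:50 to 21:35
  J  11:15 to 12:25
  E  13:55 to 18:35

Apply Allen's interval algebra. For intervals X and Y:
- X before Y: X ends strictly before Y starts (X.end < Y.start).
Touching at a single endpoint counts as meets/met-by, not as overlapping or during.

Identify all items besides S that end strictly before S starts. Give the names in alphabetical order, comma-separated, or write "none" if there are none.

A, B, F, G, H, J, L

Target S = [17:30, 18:40].
A [12:40, 13:00] → before → yes.
B [09:20, 10:35] → before → yes.
C [10:40, 18:05] → overlaps → no.
D [15:20, 21:35] → contains → no.
E [13:55, 18:35] → overlaps → no.
F [08:25, 12:25] → before → yes.
G [12:05, 13:45] → before → yes.
H [14:40, 17:10] → before → yes.
J [11:15, 12:25] → before → yes.
K [13:50, 21:35] → contains → no.
L [08:35, 09:25] → before → yes.
P [15:55, 21:15] → contains → no.
Q [21:00, 22:55] → after → no.
Result: A, B, F, G, H, J, L.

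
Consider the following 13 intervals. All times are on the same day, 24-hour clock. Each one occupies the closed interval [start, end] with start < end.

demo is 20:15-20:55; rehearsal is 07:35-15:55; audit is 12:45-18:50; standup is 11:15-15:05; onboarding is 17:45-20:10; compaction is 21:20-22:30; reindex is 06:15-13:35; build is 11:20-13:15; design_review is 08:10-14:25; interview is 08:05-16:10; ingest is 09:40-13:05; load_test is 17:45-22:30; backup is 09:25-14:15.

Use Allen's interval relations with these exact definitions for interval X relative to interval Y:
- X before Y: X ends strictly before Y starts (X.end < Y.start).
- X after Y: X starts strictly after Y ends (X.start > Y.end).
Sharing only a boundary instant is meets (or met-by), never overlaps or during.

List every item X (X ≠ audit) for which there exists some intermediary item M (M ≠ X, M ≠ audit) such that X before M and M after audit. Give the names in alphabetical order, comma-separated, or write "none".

Target audit = [12:45, 18:50].
Intermediaries M with M after audit: compaction, demo.
Via compaction — items with X before compaction: backup, build, demo, design_review, ingest, interview, onboarding, rehearsal, reindex, standup.
Via demo — items with X before demo: backup, build, design_review, ingest, interview, onboarding, rehearsal, reindex, standup.
Union: backup, build, demo, design_review, ingest, interview, onboarding, rehearsal, reindex, standup.

backup, build, demo, design_review, ingest, interview, onboarding, rehearsal, reindex, standup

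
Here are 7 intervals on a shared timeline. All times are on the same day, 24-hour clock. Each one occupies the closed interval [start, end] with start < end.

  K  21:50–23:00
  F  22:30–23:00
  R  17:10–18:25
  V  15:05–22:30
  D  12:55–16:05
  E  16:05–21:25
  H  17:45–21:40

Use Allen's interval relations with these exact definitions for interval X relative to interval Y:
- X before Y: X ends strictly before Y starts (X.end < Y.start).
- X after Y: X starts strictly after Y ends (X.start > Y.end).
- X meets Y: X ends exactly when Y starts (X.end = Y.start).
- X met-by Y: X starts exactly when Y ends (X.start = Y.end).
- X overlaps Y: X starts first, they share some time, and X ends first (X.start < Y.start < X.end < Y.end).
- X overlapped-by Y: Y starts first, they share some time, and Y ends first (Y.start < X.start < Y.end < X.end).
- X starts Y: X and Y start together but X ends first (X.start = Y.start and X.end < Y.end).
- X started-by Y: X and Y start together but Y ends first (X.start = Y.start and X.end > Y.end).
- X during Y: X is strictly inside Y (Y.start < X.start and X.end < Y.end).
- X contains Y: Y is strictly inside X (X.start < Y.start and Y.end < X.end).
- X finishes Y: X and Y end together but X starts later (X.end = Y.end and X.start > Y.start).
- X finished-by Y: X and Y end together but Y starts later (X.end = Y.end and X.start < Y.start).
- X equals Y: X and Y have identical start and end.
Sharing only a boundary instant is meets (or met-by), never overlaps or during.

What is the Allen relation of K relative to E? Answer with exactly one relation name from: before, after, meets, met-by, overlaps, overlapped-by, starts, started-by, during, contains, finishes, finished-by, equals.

K = [21:50, 23:00]; E = [16:05, 21:25].
Compare endpoints: K.start > E.start, K.start > E.end, K.end > E.start, K.end > E.end.
That pattern is 'after'.

after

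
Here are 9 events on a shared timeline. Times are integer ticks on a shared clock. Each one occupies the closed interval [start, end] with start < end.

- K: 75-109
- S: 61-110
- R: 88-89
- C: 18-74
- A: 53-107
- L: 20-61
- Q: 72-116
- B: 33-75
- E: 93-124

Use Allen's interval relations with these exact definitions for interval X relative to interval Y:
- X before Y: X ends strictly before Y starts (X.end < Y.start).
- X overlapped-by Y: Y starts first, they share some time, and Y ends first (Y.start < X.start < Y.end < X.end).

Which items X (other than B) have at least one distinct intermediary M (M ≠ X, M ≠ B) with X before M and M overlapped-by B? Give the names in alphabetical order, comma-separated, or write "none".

L

Target B = [33, 75].
Intermediaries M with M overlapped-by B: A, Q, S.
Via A — items with X before A: none.
Via Q — items with X before Q: L.
Via S — items with X before S: none.
Union: L.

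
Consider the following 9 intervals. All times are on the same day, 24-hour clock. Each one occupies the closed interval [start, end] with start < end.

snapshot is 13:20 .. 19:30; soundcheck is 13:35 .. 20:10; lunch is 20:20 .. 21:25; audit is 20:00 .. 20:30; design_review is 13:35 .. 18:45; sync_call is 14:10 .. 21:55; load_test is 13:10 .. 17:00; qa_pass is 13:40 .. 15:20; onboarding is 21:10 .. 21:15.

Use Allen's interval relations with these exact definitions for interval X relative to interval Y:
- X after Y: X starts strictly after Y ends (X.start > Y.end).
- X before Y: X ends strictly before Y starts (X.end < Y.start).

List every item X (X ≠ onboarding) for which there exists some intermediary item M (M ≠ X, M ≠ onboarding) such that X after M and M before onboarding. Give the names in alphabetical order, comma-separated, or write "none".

audit, lunch

Target onboarding = [21:10, 21:15].
Intermediaries M with M before onboarding: audit, design_review, load_test, qa_pass, snapshot, soundcheck.
Via audit — items with X after audit: none.
Via design_review — items with X after design_review: audit, lunch.
Via load_test — items with X after load_test: audit, lunch.
Via qa_pass — items with X after qa_pass: audit, lunch.
Via snapshot — items with X after snapshot: audit, lunch.
Via soundcheck — items with X after soundcheck: lunch.
Union: audit, lunch.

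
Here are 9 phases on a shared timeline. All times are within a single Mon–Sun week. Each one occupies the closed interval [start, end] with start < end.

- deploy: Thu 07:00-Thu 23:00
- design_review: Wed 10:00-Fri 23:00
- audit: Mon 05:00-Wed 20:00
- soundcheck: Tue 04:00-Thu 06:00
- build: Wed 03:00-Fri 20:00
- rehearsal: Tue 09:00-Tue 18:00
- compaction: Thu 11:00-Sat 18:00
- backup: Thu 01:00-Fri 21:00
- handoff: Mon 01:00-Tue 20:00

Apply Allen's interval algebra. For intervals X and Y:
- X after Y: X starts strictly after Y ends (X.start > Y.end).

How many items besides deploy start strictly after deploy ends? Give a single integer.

Target deploy = [Thu 07:00, Thu 23:00].
audit [Mon 05:00, Wed 20:00] → before → no.
backup [Thu 01:00, Fri 21:00] → contains → no.
build [Wed 03:00, Fri 20:00] → contains → no.
compaction [Thu 11:00, Sat 18:00] → overlapped-by → no.
design_review [Wed 10:00, Fri 23:00] → contains → no.
handoff [Mon 01:00, Tue 20:00] → before → no.
rehearsal [Tue 09:00, Tue 18:00] → before → no.
soundcheck [Tue 04:00, Thu 06:00] → before → no.
Total: 0.

0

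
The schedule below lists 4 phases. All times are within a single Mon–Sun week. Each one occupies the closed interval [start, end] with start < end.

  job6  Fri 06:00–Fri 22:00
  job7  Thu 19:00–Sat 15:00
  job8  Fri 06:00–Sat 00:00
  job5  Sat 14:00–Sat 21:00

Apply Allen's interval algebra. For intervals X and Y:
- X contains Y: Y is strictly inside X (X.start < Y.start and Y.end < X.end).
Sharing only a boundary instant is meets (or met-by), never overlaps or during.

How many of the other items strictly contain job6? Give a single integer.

1

Target job6 = [Fri 06:00, Fri 22:00].
job5 [Sat 14:00, Sat 21:00] → after → no.
job7 [Thu 19:00, Sat 15:00] → contains → counts.
job8 [Fri 06:00, Sat 00:00] → started-by → no.
Total: 1.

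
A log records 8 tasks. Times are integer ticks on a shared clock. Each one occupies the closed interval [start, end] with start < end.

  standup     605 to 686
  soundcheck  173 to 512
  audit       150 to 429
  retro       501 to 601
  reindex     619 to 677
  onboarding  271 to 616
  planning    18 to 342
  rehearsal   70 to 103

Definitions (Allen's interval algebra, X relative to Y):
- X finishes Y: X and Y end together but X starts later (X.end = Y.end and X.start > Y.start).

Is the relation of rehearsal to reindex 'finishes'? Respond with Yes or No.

rehearsal = [70, 103], reindex = [619, 677].
Actual relation of rehearsal to reindex: before.
Asked whether 'finishes' holds → No.

No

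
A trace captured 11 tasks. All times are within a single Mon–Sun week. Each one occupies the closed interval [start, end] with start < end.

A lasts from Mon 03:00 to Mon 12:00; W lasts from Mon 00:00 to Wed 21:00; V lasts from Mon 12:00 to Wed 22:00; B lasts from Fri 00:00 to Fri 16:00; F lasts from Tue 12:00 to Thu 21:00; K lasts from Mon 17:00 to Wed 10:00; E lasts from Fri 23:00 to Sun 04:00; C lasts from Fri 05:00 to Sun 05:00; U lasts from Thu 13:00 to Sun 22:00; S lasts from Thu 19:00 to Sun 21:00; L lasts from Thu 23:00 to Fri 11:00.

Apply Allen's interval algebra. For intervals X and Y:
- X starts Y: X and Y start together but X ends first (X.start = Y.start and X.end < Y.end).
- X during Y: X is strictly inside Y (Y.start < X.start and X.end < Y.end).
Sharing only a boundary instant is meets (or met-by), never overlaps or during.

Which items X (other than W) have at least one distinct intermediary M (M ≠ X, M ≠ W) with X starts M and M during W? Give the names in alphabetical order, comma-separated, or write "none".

none

Target W = [Mon 00:00, Wed 21:00].
Intermediaries M with M during W: A, K.
Via A — items with X starts A: none.
Via K — items with X starts K: none.
Union: none.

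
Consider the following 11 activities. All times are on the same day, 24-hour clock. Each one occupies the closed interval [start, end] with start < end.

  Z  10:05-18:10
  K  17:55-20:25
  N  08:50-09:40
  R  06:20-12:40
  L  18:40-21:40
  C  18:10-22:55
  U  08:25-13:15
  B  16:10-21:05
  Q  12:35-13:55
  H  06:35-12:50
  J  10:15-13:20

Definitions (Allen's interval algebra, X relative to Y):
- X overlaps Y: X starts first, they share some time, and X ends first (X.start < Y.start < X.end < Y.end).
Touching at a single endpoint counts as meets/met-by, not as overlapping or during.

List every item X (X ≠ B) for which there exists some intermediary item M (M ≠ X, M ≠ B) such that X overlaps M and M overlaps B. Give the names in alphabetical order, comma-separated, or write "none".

Target B = [16:10, 21:05].
Intermediaries M with M overlaps B: Z.
Via Z — items with X overlaps Z: H, R, U.
Union: H, R, U.

H, R, U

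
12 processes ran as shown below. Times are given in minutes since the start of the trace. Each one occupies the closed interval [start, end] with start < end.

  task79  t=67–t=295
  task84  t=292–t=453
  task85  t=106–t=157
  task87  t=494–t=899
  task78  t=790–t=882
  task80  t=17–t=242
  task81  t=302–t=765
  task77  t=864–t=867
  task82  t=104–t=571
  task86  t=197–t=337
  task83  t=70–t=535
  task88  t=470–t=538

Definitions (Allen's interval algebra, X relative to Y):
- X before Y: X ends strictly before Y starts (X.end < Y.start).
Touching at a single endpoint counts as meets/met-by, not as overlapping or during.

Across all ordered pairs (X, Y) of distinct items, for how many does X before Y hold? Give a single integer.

Checking all 132 ordered pairs for relation 'before'; matching pairs in alphabetical order:
(task79, task77): task79 before task77 ✓
(task79, task78): task79 before task78 ✓
(task79, task81): task79 before task81 ✓
(task79, task87): task79 before task87 ✓
(task79, task88): task79 before task88 ✓
(task80, task77): task80 before task77 ✓
(task80, task78): task80 before task78 ✓
(task80, task81): task80 before task81 ✓
(task80, task84): task80 before task84 ✓
(task80, task87): task80 before task87 ✓
(task80, task88): task80 before task88 ✓
(task81, task77): task81 before task77 ✓
(task81, task78): task81 before task78 ✓
(task82, task77): task82 before task77 ✓
(task82, task78): task82 before task78 ✓
(task83, task77): task83 before task77 ✓
(task83, task78): task83 before task78 ✓
(task84, task77): task84 before task77 ✓
(task84, task78): task84 before task78 ✓
(task84, task87): task84 before task87 ✓
(task84, task88): task84 before task88 ✓
(task85, task77): task85 before task77 ✓
(task85, task78): task85 before task78 ✓
(task85, task81): task85 before task81 ✓
... plus 10 further pairs not listed.
Count: 34.

34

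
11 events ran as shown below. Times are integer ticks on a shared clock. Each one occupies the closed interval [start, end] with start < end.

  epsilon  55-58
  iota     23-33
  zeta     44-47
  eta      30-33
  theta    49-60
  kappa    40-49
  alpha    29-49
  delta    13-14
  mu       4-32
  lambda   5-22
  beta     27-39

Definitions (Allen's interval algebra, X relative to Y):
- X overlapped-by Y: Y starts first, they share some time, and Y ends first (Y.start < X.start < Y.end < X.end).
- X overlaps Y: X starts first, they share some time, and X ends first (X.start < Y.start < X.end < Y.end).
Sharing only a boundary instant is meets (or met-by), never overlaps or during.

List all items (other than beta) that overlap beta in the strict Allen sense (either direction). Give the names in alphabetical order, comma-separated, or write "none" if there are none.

alpha, iota, mu

Target beta = [27, 39].
alpha [29, 49] → overlapped-by → yes.
delta [13, 14] → before → no.
epsilon [55, 58] → after → no.
eta [30, 33] → during → no.
iota [23, 33] → overlaps → yes.
kappa [40, 49] → after → no.
lambda [5, 22] → before → no.
mu [4, 32] → overlaps → yes.
theta [49, 60] → after → no.
zeta [44, 47] → after → no.
Result: alpha, iota, mu.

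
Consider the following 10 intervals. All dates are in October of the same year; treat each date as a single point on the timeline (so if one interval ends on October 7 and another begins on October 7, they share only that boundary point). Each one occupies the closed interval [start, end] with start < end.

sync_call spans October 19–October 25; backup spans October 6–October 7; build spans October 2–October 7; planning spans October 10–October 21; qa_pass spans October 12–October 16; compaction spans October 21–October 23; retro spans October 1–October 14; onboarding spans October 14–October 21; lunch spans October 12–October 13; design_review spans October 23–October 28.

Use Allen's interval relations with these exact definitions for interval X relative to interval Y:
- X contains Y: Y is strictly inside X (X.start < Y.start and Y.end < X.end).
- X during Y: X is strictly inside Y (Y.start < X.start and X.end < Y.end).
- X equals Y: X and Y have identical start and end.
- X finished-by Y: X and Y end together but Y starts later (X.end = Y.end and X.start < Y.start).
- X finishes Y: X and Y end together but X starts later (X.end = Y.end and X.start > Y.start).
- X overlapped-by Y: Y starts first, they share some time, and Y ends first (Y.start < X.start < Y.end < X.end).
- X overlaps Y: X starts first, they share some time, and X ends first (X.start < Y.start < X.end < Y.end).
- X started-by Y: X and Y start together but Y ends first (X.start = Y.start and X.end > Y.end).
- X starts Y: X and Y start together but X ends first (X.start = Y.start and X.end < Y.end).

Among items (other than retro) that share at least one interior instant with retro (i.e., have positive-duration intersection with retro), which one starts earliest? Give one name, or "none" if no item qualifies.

Target retro = [October 1, October 14].
backup [October 6, October 7] → during → candidate.
build [October 2, October 7] → during → candidate.
compaction [October 21, October 23] → after → excluded.
design_review [October 23, October 28] → after → excluded.
lunch [October 12, October 13] → during → candidate.
onboarding [October 14, October 21] → met-by → excluded.
planning [October 10, October 21] → overlapped-by → candidate.
qa_pass [October 12, October 16] → overlapped-by → candidate.
sync_call [October 19, October 25] → after → excluded.
Among candidates, earliest start is October 2 → build.

build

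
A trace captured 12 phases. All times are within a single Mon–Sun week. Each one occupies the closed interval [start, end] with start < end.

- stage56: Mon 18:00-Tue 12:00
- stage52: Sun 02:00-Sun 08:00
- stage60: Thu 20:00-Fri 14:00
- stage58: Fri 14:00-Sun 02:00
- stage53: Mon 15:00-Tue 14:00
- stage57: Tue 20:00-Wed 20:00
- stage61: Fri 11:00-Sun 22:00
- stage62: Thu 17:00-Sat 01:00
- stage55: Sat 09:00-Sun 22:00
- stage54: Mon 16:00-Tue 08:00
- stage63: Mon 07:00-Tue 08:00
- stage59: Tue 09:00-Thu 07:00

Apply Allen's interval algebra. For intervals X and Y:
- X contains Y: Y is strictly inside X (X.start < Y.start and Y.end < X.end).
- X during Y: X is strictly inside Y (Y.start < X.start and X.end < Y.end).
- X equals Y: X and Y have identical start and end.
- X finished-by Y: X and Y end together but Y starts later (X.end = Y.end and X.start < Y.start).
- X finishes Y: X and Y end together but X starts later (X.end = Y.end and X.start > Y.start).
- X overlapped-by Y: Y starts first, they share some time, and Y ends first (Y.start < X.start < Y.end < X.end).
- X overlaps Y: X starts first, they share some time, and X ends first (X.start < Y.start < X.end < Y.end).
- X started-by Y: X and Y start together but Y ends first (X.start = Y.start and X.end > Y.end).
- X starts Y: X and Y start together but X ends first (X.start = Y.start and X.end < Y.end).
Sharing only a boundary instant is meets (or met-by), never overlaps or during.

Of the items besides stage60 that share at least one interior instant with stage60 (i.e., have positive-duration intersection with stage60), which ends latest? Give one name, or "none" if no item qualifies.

Target stage60 = [Thu 20:00, Fri 14:00].
stage52 [Sun 02:00, Sun 08:00] → after → excluded.
stage53 [Mon 15:00, Tue 14:00] → before → excluded.
stage54 [Mon 16:00, Tue 08:00] → before → excluded.
stage55 [Sat 09:00, Sun 22:00] → after → excluded.
stage56 [Mon 18:00, Tue 12:00] → before → excluded.
stage57 [Tue 20:00, Wed 20:00] → before → excluded.
stage58 [Fri 14:00, Sun 02:00] → met-by → excluded.
stage59 [Tue 09:00, Thu 07:00] → before → excluded.
stage61 [Fri 11:00, Sun 22:00] → overlapped-by → candidate.
stage62 [Thu 17:00, Sat 01:00] → contains → candidate.
stage63 [Mon 07:00, Tue 08:00] → before → excluded.
Among candidates, latest end is Sun 22:00 → stage61.

stage61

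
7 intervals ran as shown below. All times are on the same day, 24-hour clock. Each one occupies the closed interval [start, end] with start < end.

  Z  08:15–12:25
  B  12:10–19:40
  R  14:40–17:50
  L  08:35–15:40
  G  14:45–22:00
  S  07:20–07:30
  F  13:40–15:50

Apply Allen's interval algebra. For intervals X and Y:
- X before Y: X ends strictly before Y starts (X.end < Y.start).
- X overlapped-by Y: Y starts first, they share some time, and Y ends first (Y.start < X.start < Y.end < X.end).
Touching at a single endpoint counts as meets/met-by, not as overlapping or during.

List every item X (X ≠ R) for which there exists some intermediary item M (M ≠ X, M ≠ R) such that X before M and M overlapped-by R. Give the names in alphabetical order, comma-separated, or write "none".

S, Z

Target R = [14:40, 17:50].
Intermediaries M with M overlapped-by R: G.
Via G — items with X before G: S, Z.
Union: S, Z.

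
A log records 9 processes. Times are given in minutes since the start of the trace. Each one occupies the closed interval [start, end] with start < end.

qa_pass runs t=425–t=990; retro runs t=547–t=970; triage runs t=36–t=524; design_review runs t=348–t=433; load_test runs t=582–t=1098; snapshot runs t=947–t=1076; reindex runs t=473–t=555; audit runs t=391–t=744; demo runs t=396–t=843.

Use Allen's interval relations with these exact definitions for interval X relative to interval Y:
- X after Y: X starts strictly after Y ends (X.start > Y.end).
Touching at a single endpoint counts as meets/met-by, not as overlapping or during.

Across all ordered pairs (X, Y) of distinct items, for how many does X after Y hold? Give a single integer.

11

Checking all 72 ordered pairs for relation 'after'; matching pairs in alphabetical order:
(load_test, design_review): load_test after design_review ✓
(load_test, reindex): load_test after reindex ✓
(load_test, triage): load_test after triage ✓
(reindex, design_review): reindex after design_review ✓
(retro, design_review): retro after design_review ✓
(retro, triage): retro after triage ✓
(snapshot, audit): snapshot after audit ✓
(snapshot, demo): snapshot after demo ✓
(snapshot, design_review): snapshot after design_review ✓
(snapshot, reindex): snapshot after reindex ✓
(snapshot, triage): snapshot after triage ✓
Count: 11.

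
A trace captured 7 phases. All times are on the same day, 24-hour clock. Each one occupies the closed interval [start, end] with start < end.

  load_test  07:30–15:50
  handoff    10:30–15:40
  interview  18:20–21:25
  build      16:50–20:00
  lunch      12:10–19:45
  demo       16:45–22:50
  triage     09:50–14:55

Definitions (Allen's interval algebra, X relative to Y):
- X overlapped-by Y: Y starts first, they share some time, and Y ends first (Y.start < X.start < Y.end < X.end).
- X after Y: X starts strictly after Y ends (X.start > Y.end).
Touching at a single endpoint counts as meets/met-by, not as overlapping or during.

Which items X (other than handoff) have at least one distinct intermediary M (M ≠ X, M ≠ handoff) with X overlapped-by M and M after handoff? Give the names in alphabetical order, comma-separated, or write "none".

Target handoff = [10:30, 15:40].
Intermediaries M with M after handoff: build, demo, interview.
Via build — items with X overlapped-by build: interview.
Via demo — items with X overlapped-by demo: none.
Via interview — items with X overlapped-by interview: none.
Union: interview.

interview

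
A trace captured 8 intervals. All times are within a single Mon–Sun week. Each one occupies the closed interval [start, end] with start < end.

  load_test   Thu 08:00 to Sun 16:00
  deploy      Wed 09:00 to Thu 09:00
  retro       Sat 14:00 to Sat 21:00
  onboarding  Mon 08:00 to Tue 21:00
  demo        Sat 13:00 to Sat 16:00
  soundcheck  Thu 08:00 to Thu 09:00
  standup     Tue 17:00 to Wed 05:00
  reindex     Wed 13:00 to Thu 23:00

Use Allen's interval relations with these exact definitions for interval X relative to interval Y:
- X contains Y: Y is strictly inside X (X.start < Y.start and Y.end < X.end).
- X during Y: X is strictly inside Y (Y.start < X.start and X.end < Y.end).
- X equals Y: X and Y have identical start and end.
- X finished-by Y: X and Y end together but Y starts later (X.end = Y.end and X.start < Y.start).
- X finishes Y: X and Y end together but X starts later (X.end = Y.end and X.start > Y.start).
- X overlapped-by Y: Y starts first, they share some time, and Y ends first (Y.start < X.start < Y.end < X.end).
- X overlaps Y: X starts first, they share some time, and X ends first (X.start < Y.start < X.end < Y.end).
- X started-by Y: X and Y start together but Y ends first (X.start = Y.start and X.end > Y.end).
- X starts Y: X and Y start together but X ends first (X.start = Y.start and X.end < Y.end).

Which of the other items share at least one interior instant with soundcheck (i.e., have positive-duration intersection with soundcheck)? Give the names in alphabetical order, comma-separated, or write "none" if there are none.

deploy, load_test, reindex

Target soundcheck = [Thu 08:00, Thu 09:00].
demo [Sat 13:00, Sat 16:00] → after → no.
deploy [Wed 09:00, Thu 09:00] → finished-by → yes.
load_test [Thu 08:00, Sun 16:00] → started-by → yes.
onboarding [Mon 08:00, Tue 21:00] → before → no.
reindex [Wed 13:00, Thu 23:00] → contains → yes.
retro [Sat 14:00, Sat 21:00] → after → no.
standup [Tue 17:00, Wed 05:00] → before → no.
Result: deploy, load_test, reindex.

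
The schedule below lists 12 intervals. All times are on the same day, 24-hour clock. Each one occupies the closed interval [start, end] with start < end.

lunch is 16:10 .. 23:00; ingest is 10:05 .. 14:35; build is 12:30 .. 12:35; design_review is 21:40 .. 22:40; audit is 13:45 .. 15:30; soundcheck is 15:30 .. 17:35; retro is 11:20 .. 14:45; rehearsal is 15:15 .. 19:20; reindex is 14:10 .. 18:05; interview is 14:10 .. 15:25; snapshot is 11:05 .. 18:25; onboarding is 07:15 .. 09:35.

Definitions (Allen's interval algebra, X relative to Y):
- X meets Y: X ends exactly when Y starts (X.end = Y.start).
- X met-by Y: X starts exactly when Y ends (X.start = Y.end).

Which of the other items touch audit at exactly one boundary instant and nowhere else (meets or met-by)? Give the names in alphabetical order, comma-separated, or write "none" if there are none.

Target audit = [13:45, 15:30].
build [12:30, 12:35] → before → no.
design_review [21:40, 22:40] → after → no.
ingest [10:05, 14:35] → overlaps → no.
interview [14:10, 15:25] → during → no.
lunch [16:10, 23:00] → after → no.
onboarding [07:15, 09:35] → before → no.
rehearsal [15:15, 19:20] → overlapped-by → no.
reindex [14:10, 18:05] → overlapped-by → no.
retro [11:20, 14:45] → overlaps → no.
snapshot [11:05, 18:25] → contains → no.
soundcheck [15:30, 17:35] → met-by → yes.
Result: soundcheck.

soundcheck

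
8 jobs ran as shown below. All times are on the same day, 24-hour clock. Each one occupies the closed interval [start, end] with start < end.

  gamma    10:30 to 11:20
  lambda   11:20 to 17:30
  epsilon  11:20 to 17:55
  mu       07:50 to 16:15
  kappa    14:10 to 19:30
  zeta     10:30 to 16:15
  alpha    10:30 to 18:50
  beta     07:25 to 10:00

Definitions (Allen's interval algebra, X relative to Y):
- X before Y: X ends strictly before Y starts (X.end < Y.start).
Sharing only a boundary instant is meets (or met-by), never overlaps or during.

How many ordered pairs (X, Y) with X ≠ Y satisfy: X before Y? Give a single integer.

Checking all 56 ordered pairs for relation 'before'; matching pairs in alphabetical order:
(beta, alpha): beta before alpha ✓
(beta, epsilon): beta before epsilon ✓
(beta, gamma): beta before gamma ✓
(beta, kappa): beta before kappa ✓
(beta, lambda): beta before lambda ✓
(beta, zeta): beta before zeta ✓
(gamma, kappa): gamma before kappa ✓
Count: 7.

7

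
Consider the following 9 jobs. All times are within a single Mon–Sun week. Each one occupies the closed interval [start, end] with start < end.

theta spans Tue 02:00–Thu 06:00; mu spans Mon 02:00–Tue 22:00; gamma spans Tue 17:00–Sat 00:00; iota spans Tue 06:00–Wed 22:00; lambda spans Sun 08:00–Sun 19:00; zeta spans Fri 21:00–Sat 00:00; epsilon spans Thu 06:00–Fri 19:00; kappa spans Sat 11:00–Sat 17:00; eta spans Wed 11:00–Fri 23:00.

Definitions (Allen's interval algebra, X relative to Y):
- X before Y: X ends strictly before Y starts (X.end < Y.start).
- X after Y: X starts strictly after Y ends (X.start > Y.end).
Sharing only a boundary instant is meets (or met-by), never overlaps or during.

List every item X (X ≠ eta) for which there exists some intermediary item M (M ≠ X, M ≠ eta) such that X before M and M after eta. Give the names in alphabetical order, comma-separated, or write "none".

Target eta = [Wed 11:00, Fri 23:00].
Intermediaries M with M after eta: kappa, lambda.
Via kappa — items with X before kappa: epsilon, gamma, iota, mu, theta, zeta.
Via lambda — items with X before lambda: epsilon, gamma, iota, kappa, mu, theta, zeta.
Union: epsilon, gamma, iota, kappa, mu, theta, zeta.

epsilon, gamma, iota, kappa, mu, theta, zeta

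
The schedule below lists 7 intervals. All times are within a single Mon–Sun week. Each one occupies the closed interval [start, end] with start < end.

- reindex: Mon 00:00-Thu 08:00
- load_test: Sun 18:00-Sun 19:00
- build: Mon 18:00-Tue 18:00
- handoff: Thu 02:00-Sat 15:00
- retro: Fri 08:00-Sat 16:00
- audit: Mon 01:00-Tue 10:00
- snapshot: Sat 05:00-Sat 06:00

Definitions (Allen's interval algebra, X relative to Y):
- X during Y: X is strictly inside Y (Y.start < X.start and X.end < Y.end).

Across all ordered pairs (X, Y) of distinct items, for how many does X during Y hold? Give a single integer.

Checking all 42 ordered pairs for relation 'during'; matching pairs in alphabetical order:
(audit, reindex): audit during reindex ✓
(build, reindex): build during reindex ✓
(snapshot, handoff): snapshot during handoff ✓
(snapshot, retro): snapshot during retro ✓
Count: 4.

4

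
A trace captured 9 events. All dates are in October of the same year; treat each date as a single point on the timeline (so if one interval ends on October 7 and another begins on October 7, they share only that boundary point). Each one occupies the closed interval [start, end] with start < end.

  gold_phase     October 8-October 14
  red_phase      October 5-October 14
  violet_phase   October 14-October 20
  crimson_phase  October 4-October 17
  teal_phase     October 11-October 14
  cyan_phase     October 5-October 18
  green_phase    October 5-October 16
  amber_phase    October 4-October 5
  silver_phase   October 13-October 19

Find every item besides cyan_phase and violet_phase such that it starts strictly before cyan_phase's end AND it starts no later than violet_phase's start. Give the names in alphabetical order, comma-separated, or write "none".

Conditions: its start is strictly before cyan_phase's end (X.start < October 18) AND its start is no later than violet_phase's start (X.start <= October 14).
amber_phase: start October 4 < October 18? ✓; start October 4 <= October 14? ✓ → yes.
crimson_phase: start October 4 < October 18? ✓; start October 4 <= October 14? ✓ → yes.
gold_phase: start October 8 < October 18? ✓; start October 8 <= October 14? ✓ → yes.
green_phase: start October 5 < October 18? ✓; start October 5 <= October 14? ✓ → yes.
red_phase: start October 5 < October 18? ✓; start October 5 <= October 14? ✓ → yes.
silver_phase: start October 13 < October 18? ✓; start October 13 <= October 14? ✓ → yes.
teal_phase: start October 11 < October 18? ✓; start October 11 <= October 14? ✓ → yes.
Result: amber_phase, crimson_phase, gold_phase, green_phase, red_phase, silver_phase, teal_phase.

amber_phase, crimson_phase, gold_phase, green_phase, red_phase, silver_phase, teal_phase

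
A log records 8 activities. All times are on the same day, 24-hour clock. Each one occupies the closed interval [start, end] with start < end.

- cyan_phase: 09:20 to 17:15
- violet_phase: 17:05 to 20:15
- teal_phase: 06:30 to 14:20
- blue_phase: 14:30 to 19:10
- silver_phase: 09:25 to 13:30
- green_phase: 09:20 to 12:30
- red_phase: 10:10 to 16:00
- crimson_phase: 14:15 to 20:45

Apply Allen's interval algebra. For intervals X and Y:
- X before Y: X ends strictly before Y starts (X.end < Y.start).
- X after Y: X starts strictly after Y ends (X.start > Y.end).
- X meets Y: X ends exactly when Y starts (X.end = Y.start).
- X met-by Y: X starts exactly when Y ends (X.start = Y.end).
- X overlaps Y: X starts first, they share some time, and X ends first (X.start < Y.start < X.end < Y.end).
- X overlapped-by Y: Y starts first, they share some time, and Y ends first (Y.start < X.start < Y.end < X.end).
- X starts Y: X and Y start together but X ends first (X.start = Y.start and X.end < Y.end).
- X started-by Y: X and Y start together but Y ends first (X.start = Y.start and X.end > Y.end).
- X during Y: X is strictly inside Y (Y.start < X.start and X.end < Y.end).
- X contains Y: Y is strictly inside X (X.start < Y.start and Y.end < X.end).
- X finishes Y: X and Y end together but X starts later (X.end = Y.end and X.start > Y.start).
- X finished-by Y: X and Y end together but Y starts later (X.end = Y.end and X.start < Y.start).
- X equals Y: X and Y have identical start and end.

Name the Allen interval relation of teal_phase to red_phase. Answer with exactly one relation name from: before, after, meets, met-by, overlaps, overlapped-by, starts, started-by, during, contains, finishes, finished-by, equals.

overlaps

teal_phase = [06:30, 14:20]; red_phase = [10:10, 16:00].
Compare endpoints: teal_phase.start < red_phase.start, teal_phase.start < red_phase.end, teal_phase.end > red_phase.start, teal_phase.end < red_phase.end.
That pattern is 'overlaps'.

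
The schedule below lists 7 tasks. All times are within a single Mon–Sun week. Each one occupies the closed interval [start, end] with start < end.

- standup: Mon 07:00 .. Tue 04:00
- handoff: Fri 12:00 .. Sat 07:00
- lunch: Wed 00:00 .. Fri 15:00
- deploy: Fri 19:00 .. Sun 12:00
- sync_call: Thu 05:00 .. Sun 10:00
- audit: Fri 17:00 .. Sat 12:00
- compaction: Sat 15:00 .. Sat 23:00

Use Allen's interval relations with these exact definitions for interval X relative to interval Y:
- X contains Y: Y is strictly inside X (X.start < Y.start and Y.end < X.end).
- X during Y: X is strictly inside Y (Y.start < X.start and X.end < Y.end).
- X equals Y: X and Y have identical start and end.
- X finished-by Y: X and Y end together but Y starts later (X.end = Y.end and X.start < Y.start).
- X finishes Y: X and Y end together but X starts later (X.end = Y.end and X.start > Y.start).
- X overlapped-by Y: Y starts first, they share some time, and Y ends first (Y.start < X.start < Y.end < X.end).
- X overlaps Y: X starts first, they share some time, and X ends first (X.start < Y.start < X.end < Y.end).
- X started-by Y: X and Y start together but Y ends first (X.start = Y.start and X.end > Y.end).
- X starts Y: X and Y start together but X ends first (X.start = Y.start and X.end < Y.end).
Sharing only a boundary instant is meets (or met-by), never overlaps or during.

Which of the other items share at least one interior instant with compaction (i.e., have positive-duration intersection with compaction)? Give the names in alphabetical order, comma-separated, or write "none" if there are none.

Target compaction = [Sat 15:00, Sat 23:00].
audit [Fri 17:00, Sat 12:00] → before → no.
deploy [Fri 19:00, Sun 12:00] → contains → yes.
handoff [Fri 12:00, Sat 07:00] → before → no.
lunch [Wed 00:00, Fri 15:00] → before → no.
standup [Mon 07:00, Tue 04:00] → before → no.
sync_call [Thu 05:00, Sun 10:00] → contains → yes.
Result: deploy, sync_call.

deploy, sync_call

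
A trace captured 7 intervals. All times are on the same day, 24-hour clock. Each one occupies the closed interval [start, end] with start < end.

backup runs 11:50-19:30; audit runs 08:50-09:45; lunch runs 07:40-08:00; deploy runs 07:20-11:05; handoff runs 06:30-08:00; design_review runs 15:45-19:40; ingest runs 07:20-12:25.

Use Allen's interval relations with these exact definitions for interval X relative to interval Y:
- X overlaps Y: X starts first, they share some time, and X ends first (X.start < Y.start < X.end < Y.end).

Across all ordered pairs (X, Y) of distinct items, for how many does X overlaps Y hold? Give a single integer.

4

Checking all 42 ordered pairs for relation 'overlaps'; matching pairs in alphabetical order:
(backup, design_review): backup overlaps design_review ✓
(handoff, deploy): handoff overlaps deploy ✓
(handoff, ingest): handoff overlaps ingest ✓
(ingest, backup): ingest overlaps backup ✓
Count: 4.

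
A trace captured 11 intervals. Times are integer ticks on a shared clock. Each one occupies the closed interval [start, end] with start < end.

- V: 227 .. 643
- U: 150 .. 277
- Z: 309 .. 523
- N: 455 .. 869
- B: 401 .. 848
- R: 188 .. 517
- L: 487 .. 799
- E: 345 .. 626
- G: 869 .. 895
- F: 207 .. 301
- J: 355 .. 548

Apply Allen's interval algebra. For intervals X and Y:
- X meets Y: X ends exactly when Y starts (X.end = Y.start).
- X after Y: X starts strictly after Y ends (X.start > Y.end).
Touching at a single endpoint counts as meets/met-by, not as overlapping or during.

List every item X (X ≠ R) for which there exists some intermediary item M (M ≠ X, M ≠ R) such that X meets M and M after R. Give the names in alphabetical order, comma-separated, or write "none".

N

Target R = [188, 517].
Intermediaries M with M after R: G.
Via G — items with X meets G: N.
Union: N.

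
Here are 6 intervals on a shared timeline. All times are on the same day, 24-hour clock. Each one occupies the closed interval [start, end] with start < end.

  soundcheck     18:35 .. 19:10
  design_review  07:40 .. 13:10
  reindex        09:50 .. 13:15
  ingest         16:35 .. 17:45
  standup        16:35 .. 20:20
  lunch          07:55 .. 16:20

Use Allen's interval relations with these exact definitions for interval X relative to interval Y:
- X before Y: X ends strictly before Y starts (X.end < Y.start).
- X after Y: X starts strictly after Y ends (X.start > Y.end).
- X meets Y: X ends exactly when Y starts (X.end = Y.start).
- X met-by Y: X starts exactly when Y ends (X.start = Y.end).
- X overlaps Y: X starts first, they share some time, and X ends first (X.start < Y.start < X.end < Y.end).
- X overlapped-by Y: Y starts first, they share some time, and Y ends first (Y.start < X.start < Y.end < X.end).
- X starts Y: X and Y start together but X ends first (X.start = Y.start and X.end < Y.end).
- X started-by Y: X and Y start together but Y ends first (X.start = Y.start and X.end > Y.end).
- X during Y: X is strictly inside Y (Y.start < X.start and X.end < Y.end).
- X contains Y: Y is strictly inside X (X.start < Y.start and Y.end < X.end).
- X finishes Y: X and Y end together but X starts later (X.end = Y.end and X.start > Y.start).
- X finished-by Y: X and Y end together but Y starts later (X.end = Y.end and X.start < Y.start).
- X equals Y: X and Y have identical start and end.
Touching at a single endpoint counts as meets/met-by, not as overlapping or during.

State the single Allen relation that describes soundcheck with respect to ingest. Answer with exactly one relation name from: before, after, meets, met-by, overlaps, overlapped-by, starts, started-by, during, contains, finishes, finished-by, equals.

after

soundcheck = [18:35, 19:10]; ingest = [16:35, 17:45].
Compare endpoints: soundcheck.start > ingest.start, soundcheck.start > ingest.end, soundcheck.end > ingest.start, soundcheck.end > ingest.end.
That pattern is 'after'.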